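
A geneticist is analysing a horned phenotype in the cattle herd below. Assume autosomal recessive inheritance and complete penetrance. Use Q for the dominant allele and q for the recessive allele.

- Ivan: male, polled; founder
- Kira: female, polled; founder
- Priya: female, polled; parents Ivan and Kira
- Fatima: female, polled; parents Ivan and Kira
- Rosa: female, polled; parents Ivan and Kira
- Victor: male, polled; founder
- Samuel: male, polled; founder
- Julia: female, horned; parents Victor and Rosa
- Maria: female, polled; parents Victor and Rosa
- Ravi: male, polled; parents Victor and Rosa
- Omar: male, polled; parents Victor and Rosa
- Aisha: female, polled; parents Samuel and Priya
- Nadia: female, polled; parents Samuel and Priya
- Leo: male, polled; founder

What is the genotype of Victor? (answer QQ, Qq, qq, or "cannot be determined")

Qq

From phenotype alone, Victor is QQ or Qq.
Victor is polled so carries Q and passed q to Julia (qq), so Victor is Qq.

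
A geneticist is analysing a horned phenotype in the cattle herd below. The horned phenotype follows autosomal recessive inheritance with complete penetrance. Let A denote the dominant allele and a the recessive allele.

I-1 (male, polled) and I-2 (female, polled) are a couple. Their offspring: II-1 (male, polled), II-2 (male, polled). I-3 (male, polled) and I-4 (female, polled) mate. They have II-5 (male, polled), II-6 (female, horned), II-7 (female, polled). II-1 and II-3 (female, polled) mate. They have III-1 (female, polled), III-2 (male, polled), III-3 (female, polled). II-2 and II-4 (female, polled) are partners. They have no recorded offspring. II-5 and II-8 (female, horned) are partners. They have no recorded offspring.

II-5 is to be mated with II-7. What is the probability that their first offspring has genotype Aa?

I-3 is polled so carries A and passed a to II-6 (aa), so I-3 is Aa.
I-4 is polled so carries A and passed a to II-6 (aa), so I-4 is Aa.
II-5 is a polled offspring of I-3 (Aa) × I-4 (Aa), whose cross gives 1/4 AA : 1/2 Aa : 1/4 aa; conditioning on being polled, II-5 is AA with probability 1/3, Aa with probability 2/3.
II-7 is a polled offspring of I-3 (Aa) × I-4 (Aa), whose cross gives 1/4 AA : 1/2 Aa : 1/4 aa; conditioning on being polled, II-7 is AA with probability 1/3, Aa with probability 2/3.
Summing over parental genotype combinations, P(offspring has genotype Aa) = 2/9·1/2 + 2/9·1/2 + 4/9·1/2 = 4/9.

4/9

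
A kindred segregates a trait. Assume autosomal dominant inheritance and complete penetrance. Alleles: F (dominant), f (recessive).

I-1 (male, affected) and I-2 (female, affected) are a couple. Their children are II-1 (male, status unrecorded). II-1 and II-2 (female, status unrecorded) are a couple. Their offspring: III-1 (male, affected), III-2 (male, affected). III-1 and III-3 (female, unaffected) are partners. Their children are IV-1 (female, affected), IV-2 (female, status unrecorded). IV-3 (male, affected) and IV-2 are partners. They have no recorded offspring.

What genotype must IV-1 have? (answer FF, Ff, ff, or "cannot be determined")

From phenotype alone, IV-1 is FF or Ff.
IV-1 is affected so carries F and received f from III-3 (ff), so IV-1 is Ff.

Ff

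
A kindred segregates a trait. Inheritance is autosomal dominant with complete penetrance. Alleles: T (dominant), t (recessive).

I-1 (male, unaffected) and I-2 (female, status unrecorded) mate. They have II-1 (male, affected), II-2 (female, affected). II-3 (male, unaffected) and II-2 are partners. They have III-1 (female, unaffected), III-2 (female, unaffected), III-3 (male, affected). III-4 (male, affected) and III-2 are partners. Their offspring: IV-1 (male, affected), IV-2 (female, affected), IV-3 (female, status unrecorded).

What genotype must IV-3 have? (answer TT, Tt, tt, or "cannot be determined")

IV-3's phenotype is unrecorded, and no parent or child forces a single allele at both positions; consistent genotype assignments exist with IV-3 as Tt or tt.

cannot be determined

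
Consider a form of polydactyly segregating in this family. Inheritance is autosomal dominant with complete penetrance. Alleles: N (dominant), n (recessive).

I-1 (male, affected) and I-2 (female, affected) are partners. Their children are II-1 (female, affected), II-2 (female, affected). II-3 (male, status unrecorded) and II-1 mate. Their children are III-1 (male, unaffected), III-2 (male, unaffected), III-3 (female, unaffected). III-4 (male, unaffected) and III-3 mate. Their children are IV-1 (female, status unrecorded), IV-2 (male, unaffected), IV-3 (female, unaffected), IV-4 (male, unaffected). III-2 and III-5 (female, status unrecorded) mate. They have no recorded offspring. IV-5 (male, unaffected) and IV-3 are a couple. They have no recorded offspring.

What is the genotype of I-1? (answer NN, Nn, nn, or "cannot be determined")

I-1's phenotype allows NN or Nn, and no parent or child forces a single allele at both positions; consistent genotype assignments exist with I-1 as NN or Nn.

cannot be determined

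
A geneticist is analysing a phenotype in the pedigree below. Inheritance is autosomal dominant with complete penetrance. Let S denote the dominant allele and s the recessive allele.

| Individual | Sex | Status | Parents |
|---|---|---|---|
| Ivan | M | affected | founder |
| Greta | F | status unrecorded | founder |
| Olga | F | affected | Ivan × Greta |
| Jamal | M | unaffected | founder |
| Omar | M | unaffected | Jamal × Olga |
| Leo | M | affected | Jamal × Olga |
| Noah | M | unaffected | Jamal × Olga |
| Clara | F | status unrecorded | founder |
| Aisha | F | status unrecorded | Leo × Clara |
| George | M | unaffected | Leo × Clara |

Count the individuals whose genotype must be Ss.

2

Obligate heterozygotes: Olga is affected so carries S and passed s to Omar (ss), so Olga is Ss; Leo is affected so carries S and received s from Jamal (ss), so Leo is Ss.
Every other individual is either homozygous by phenotype or has at least one consistent homozygous assignment, so the count is 2.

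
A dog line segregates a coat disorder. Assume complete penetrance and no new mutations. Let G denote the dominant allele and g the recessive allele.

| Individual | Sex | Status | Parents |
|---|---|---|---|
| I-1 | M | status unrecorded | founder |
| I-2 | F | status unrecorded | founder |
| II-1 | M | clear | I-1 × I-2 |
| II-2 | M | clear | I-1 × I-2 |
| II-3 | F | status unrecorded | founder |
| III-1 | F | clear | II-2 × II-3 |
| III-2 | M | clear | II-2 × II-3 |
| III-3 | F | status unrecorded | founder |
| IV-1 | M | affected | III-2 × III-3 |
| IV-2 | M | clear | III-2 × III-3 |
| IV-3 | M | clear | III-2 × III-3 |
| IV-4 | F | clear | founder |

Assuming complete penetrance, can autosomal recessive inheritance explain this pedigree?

Yes

A consistent assignment under autosomal recessive exists: I-1 GG, I-2 GG, II-1 GG, II-2 GG, II-3 Gg, III-1 GG, III-2 Gg, III-3 Gg, IV-1 gg, IV-2 GG, IV-3 GG, IV-4 GG.
In this assignment every recorded phenotype matches its genotype and every non-founder's genotype is obtainable from its parents' genotypes, so the pedigree is consistent.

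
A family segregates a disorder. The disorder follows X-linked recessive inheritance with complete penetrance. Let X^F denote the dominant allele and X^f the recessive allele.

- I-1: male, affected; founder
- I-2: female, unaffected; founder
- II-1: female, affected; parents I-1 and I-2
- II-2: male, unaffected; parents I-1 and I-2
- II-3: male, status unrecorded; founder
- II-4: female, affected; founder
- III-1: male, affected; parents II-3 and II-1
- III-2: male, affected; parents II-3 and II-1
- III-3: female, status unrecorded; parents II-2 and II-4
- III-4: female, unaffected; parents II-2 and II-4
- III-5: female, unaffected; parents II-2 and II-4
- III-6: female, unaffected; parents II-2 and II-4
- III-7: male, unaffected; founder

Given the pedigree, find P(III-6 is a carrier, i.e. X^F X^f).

III-6 is unaffected so carries F and received f from II-4 (X^f X^f), so III-6 is X^F X^f, giving P(X^F X^f) = 1.

1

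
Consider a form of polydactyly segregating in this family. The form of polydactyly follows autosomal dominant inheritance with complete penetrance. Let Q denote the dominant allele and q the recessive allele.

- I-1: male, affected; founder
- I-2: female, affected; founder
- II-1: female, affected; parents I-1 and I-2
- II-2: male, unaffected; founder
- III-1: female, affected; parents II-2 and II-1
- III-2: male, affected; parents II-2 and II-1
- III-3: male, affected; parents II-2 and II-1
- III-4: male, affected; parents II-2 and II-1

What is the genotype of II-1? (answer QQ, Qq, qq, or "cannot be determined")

cannot be determined

II-1's phenotype allows QQ or Qq, and no parent or child forces a single allele at both positions; consistent genotype assignments exist with II-1 as QQ or Qq.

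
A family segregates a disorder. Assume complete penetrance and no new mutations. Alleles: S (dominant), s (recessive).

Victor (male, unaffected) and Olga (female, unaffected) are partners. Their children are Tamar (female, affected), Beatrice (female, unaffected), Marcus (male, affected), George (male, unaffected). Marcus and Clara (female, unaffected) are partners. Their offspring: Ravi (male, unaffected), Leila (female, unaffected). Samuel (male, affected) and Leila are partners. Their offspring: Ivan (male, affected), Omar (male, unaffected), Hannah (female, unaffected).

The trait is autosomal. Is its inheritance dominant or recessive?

recessive

Victor and Olga are both unaffected yet have an affected child Tamar. Under dominance, an affected child requires at least one affected parent, so the trait cannot be dominant.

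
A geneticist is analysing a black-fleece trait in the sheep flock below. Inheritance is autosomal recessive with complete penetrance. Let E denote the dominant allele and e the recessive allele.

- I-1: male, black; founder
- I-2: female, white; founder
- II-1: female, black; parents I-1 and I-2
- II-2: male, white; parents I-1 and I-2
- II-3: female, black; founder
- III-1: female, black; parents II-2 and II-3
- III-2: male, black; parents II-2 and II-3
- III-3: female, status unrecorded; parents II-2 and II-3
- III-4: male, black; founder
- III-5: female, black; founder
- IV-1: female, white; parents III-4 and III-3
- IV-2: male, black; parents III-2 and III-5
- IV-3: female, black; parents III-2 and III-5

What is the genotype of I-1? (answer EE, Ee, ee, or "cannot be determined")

I-1 is black, so I-1 is ee.

ee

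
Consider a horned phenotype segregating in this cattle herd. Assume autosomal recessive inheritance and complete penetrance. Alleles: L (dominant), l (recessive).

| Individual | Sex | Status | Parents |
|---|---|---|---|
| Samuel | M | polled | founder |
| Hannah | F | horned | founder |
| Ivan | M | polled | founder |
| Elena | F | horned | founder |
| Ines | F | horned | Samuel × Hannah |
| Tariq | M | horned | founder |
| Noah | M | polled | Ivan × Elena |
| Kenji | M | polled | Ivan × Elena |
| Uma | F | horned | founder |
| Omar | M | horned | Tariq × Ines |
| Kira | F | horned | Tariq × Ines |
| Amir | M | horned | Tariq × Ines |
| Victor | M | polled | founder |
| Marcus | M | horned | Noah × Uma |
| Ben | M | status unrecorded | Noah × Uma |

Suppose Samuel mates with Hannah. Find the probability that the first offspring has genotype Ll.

Samuel is polled so carries L and passed l to Ines (ll), so Samuel is Ll.
Hannah is horned, so Hannah is ll.
The cross gives 1/2 Ll : 1/2 ll, so P(offspring has genotype Ll) = 1/2.

1/2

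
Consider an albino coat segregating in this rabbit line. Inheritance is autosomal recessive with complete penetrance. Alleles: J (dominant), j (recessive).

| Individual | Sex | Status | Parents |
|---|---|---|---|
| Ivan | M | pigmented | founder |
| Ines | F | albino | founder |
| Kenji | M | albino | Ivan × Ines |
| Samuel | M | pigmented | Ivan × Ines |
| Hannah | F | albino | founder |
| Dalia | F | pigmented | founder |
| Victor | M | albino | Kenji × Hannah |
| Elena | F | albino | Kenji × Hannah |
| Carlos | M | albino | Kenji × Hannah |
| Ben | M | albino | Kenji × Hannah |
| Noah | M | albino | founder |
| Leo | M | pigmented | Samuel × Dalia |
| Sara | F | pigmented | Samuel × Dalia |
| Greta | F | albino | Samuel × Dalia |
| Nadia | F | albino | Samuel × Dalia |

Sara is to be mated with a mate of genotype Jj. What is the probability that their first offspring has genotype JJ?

1/3

Samuel is pigmented so carries J and received j from Ines (jj), so Samuel is Jj.
Dalia is pigmented so carries J and passed j to Greta (jj), so Dalia is Jj.
Sara is a pigmented offspring of Samuel (Jj) × Dalia (Jj), whose cross gives 1/4 JJ : 1/2 Jj : 1/4 jj; conditioning on being pigmented, Sara is JJ with probability 1/3, Jj with probability 2/3.
Summing over parental genotype combinations, P(offspring has genotype JJ) = 1/3·1/2 + 2/3·1/4 = 1/3.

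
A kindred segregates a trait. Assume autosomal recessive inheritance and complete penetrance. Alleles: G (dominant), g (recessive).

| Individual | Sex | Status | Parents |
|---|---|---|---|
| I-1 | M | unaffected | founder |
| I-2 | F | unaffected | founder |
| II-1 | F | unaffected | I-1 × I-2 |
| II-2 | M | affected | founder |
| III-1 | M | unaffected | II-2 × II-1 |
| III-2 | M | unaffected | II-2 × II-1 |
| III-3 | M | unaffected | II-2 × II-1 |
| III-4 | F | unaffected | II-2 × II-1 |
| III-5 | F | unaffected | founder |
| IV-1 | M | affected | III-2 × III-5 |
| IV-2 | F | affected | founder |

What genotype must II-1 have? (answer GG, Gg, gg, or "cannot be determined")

cannot be determined

II-1's phenotype allows GG or Gg, and no parent or child forces a single allele at both positions; consistent genotype assignments exist with II-1 as GG or Gg.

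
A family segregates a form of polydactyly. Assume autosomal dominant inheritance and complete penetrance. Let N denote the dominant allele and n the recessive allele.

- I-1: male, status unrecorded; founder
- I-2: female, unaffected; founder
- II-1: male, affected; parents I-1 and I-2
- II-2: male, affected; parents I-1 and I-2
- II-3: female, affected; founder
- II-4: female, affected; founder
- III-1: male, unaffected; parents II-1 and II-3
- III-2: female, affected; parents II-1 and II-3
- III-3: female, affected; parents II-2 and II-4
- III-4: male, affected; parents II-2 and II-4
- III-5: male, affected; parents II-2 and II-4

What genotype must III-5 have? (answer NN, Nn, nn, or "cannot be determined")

III-5's phenotype allows NN or Nn, and no parent or child forces a single allele at both positions; consistent genotype assignments exist with III-5 as NN or Nn.

cannot be determined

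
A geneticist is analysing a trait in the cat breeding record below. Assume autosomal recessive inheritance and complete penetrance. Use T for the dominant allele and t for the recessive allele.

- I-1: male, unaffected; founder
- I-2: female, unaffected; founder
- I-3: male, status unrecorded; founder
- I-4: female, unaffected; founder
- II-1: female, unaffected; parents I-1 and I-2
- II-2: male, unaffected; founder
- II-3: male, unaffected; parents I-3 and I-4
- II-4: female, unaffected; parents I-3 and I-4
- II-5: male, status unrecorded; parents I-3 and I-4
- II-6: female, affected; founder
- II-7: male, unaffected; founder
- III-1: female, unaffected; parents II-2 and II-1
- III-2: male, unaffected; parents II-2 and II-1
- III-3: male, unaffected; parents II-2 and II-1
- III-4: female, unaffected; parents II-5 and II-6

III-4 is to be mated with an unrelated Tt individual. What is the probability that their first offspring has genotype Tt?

III-4 is unaffected so carries T and received t from II-6 (tt), so III-4 is Tt.
The cross gives 1/4 TT : 1/2 Tt : 1/4 tt, so P(offspring has genotype Tt) = 1/2.

1/2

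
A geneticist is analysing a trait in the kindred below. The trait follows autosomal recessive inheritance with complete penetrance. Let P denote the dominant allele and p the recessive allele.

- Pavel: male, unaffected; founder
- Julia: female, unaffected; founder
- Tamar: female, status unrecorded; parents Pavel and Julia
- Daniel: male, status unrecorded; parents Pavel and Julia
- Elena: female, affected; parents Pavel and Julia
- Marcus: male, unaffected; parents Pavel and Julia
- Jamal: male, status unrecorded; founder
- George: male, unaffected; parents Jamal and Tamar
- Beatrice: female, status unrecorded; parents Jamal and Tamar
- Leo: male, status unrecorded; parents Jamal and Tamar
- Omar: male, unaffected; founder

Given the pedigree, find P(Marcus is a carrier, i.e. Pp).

Pavel is unaffected so carries P and passed p to Elena (pp), so Pavel is Pp.
Julia is unaffected so carries P and passed p to Elena (pp), so Julia is Pp.
Their cross gives offspring ratios 1/4 PP : 1/2 Pp : 1/4 pp. Conditioning on Marcus being unaffected, P(Pp) = 1/2 / 3/4 = 2/3.

2/3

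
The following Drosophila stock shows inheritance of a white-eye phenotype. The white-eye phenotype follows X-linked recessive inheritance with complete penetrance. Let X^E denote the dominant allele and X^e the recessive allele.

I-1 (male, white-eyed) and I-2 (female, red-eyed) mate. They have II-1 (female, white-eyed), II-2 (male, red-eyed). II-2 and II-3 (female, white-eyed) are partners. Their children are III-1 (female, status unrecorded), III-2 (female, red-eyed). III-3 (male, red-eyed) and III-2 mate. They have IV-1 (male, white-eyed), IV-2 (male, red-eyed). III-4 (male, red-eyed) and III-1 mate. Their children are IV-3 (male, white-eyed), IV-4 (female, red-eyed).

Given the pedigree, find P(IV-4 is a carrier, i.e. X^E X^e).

1/2

III-4 is red-eyed, so III-4 is X^E Y.
III-1 received E from II-2 (X^E Y) and received e from II-3 (X^e X^e), so III-1 is X^E X^e.
Their cross gives offspring ratios 1/2 X^E X^E : 1/2 X^E X^e. Conditioning on IV-4 being red-eyed, P(X^E X^e) = 1/2 / 1 = 1/2.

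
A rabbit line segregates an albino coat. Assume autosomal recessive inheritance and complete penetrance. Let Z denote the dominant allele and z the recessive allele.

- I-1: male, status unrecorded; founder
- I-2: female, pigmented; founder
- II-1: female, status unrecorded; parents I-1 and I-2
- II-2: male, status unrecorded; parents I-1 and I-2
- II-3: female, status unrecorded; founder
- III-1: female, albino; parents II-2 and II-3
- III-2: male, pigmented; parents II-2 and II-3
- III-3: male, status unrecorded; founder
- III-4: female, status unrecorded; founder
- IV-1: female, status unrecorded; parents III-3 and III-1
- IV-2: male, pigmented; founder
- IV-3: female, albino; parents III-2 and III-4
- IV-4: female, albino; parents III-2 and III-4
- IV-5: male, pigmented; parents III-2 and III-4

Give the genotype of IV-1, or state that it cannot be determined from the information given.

cannot be determined

IV-1's phenotype is unrecorded, and no parent or child forces a single allele at both positions; consistent genotype assignments exist with IV-1 as Zz or zz.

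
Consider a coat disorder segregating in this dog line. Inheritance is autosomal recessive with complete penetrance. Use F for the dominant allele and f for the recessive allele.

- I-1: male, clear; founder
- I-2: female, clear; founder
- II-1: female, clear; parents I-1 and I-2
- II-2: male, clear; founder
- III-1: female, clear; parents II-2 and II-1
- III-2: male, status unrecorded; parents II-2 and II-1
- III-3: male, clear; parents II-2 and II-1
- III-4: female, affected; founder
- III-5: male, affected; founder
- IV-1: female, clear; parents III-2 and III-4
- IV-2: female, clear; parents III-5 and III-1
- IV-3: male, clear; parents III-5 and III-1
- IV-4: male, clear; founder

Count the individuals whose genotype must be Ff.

3

Obligate heterozygotes: IV-1 is clear so carries F and received f from III-4 (ff), so IV-1 is Ff; IV-2 is clear so carries F and received f from III-5 (ff), so IV-2 is Ff; IV-3 is clear so carries F and received f from III-5 (ff), so IV-3 is Ff.
Every other individual is either homozygous by phenotype or has at least one consistent homozygous assignment, so the count is 3.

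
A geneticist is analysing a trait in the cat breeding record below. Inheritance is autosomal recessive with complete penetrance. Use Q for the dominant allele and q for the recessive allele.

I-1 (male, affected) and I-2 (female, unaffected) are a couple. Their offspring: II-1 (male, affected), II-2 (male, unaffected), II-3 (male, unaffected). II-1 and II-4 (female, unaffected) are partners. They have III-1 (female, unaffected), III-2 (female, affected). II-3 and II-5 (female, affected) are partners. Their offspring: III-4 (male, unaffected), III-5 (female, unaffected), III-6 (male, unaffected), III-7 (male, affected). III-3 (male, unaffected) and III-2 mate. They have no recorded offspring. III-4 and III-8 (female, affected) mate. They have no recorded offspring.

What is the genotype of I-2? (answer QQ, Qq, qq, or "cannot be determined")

Qq

From phenotype alone, I-2 is QQ or Qq.
I-2 is unaffected so carries Q and passed q to II-1 (qq), so I-2 is Qq.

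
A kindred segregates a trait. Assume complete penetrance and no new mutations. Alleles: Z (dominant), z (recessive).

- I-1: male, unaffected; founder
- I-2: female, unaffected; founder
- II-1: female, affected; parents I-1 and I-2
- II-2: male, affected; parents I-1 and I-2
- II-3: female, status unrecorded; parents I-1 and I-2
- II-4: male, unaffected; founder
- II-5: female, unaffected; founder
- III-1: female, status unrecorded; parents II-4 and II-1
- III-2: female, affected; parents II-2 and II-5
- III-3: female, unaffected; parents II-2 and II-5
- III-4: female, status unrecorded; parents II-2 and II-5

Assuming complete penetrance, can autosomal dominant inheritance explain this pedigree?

No

Under autosomal dominant, II-1 (affected, female) cannot arise from I-1 (unaffected) × I-2 (unaffected).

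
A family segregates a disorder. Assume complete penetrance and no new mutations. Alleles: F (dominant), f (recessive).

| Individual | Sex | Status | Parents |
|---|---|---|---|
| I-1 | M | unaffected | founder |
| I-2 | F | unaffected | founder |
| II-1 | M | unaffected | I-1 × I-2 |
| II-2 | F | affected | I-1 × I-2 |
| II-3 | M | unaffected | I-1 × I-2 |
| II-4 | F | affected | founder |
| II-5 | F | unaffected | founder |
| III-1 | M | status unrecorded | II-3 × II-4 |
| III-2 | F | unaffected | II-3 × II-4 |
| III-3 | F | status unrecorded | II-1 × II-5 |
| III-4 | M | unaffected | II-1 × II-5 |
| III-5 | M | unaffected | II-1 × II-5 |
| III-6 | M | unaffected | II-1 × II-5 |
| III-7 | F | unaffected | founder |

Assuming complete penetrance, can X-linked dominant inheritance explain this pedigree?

No

Under X-linked dominant, II-2 (affected, female) cannot arise from I-1 (unaffected) × I-2 (unaffected).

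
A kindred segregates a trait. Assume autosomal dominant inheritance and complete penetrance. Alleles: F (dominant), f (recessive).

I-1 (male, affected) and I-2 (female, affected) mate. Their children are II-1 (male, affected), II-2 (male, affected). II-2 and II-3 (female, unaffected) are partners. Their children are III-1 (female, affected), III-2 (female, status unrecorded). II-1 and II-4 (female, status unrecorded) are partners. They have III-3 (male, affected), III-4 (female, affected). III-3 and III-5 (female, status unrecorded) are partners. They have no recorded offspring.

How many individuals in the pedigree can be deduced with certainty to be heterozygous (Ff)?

1

Obligate heterozygotes: III-1 is affected so carries F and received f from II-3 (ff), so III-1 is Ff.
Every other individual is either homozygous by phenotype or has at least one consistent homozygous assignment, so the count is 1.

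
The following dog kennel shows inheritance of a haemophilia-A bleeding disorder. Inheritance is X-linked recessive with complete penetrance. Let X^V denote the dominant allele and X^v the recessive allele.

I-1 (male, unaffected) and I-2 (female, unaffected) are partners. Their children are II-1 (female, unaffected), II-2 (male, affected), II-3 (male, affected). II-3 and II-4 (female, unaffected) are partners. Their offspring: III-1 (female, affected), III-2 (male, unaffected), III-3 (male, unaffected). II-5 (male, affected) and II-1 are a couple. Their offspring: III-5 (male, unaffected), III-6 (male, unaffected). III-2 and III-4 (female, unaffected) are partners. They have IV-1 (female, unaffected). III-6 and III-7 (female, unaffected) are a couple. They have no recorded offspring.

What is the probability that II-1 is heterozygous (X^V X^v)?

1/5

I-1 is unaffected, so I-1 is X^V Y.
I-2 is unaffected so carries V and passed v to II-2 (X^v Y), so I-2 is X^V X^v.
Their cross gives offspring ratios 1/2 X^V X^V : 1/2 X^V X^v. Conditioning on II-1 being unaffected, P(X^V X^v) = 1/2 / 1 = 1/2 before taking II-1's own offspring into account.
II-5 is affected, so II-5 is X^v Y.
Now use II-1's offspring. Probability of each recorded status — unaffected son III-5: 1/2 if II-1 is X^V X^v, 1 if X^V X^V; unaffected son III-6: 1/2 if II-1 is X^V X^v, 1 if X^V X^V.
Bayes: P(X^V X^v) = 1/2·1/4 / (1/2·1/4 + 1/2·1) = 1/5.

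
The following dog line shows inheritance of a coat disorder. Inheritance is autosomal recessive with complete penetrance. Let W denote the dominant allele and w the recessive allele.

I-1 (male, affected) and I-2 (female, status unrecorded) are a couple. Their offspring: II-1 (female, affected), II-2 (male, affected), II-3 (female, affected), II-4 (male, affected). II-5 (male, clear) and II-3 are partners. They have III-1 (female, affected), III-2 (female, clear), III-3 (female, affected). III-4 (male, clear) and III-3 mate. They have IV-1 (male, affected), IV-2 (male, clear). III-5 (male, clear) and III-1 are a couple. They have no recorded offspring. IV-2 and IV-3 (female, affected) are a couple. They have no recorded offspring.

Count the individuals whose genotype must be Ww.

Obligate heterozygotes: II-5 is clear so carries W and passed w to III-1 (ww), so II-5 is Ww; III-2 is clear so carries W and received w from II-3 (ww), so III-2 is Ww; III-4 is clear so carries W and passed w to IV-1 (ww), so III-4 is Ww; IV-2 is clear so carries W and received w from III-3 (ww), so IV-2 is Ww.
Every other individual is either homozygous by phenotype or has at least one consistent homozygous assignment, so the count is 4.

4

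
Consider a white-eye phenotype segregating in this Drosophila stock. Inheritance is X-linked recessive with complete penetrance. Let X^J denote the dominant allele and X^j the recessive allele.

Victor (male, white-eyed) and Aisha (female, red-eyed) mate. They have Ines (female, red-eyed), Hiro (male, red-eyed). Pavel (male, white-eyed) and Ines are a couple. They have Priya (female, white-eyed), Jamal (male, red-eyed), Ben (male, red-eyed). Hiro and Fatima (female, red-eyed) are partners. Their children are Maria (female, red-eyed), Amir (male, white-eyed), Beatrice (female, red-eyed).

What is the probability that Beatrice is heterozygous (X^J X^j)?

Hiro is red-eyed, so Hiro is X^J Y.
Fatima is red-eyed so carries J and passed j to Amir (X^j Y), so Fatima is X^J X^j.
Their cross gives offspring ratios 1/2 X^J X^J : 1/2 X^J X^j. Conditioning on Beatrice being red-eyed, P(X^J X^j) = 1/2 / 1 = 1/2.

1/2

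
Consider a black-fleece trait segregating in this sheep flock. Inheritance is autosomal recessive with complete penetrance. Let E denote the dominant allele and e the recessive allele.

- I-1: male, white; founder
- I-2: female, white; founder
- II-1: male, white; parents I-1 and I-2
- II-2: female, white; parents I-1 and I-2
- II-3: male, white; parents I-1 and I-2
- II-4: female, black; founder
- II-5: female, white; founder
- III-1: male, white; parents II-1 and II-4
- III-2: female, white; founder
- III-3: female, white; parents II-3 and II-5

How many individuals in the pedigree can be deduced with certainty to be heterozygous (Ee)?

1

Obligate heterozygotes: III-1 is white so carries E and received e from II-4 (ee), so III-1 is Ee.
Every other individual is either homozygous by phenotype or has at least one consistent homozygous assignment, so the count is 1.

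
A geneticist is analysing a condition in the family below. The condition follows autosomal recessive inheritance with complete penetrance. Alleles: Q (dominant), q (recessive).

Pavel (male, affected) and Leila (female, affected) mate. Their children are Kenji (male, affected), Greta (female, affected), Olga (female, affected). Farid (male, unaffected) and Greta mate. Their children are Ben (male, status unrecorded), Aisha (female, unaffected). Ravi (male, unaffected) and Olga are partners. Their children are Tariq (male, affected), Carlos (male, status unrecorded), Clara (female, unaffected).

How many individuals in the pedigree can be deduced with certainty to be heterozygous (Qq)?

Obligate heterozygotes: Ravi is unaffected so carries Q and passed q to Tariq (qq), so Ravi is Qq; Aisha is unaffected so carries Q and received q from Greta (qq), so Aisha is Qq; Clara is unaffected so carries Q and received q from Olga (qq), so Clara is Qq.
Every other individual is either homozygous by phenotype or has at least one consistent homozygous assignment, so the count is 3.

3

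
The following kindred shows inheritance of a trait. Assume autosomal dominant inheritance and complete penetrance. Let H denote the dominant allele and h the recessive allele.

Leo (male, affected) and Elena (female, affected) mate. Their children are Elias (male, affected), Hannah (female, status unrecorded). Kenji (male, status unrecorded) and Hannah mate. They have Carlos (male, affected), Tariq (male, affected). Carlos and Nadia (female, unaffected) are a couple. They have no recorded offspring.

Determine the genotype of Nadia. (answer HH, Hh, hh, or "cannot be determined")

hh

Nadia is unaffected, so Nadia is hh.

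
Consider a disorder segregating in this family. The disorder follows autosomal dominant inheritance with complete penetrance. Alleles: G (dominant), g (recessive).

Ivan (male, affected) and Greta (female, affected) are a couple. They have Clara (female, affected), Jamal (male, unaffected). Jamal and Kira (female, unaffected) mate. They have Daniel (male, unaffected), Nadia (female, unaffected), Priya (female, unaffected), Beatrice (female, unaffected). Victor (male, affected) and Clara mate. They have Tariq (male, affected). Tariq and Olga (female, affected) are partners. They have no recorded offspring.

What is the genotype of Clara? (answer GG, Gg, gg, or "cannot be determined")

cannot be determined

Clara's phenotype allows GG or Gg, and no parent or child forces a single allele at both positions; consistent genotype assignments exist with Clara as GG or Gg.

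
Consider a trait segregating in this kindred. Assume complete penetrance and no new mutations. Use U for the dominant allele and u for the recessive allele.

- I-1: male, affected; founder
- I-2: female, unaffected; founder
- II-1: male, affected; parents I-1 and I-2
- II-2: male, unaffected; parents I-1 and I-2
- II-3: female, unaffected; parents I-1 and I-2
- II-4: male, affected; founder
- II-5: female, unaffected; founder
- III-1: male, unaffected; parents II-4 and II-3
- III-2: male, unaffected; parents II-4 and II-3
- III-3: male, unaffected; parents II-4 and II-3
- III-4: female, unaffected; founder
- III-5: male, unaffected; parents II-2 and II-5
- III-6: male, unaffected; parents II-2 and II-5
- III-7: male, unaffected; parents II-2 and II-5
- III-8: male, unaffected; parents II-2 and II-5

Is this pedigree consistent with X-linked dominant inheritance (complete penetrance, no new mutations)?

Under X-linked dominant, II-1 (affected, male) cannot arise from I-1 (affected) × I-2 (unaffected).

No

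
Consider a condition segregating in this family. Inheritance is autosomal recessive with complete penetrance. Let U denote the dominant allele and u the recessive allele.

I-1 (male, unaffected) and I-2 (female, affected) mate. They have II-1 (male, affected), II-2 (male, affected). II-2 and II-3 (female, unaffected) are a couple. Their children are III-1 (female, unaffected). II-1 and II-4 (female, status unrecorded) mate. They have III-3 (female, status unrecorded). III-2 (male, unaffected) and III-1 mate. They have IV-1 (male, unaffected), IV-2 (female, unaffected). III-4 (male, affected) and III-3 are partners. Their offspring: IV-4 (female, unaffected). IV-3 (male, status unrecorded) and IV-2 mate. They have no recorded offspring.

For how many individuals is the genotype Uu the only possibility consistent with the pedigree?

4

Obligate heterozygotes: I-1 is unaffected so carries U and passed u to II-1 (uu), so I-1 is Uu; III-1 is unaffected so carries U and received u from II-2 (uu), so III-1 is Uu; III-3 passed U to IV-4 (Uu, whose u came from III-4) and received u from II-1 (uu), so III-3 is Uu; IV-4 is unaffected so carries U and received u from III-4 (uu), so IV-4 is Uu.
Every other individual is either homozygous by phenotype or has at least one consistent homozygous assignment, so the count is 4.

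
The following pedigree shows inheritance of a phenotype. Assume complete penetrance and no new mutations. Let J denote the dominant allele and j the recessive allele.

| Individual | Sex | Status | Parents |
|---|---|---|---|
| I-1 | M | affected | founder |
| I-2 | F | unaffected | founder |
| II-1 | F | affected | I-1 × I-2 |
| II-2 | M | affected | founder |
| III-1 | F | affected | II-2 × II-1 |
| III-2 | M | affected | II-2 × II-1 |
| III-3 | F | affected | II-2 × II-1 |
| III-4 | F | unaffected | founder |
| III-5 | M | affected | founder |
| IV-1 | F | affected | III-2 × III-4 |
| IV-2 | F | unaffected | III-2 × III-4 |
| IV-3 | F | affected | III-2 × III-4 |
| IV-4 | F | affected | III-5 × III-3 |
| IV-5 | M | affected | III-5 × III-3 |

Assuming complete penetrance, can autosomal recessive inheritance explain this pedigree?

A consistent assignment under autosomal recessive exists: I-1 jj, I-2 Jj, II-1 jj, II-2 jj, III-1 jj, III-2 jj, III-3 jj, III-4 Jj, III-5 jj, IV-1 jj, IV-2 Jj, IV-3 jj, IV-4 jj, IV-5 jj.
In this assignment every recorded phenotype matches its genotype and every non-founder's genotype is obtainable from its parents' genotypes, so the pedigree is consistent.

Yes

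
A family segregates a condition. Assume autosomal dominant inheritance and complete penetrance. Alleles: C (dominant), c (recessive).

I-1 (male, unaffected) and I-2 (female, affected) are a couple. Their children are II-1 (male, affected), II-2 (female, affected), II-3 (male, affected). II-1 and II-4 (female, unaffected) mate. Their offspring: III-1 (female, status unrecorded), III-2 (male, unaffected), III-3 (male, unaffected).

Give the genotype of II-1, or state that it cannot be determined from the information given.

Cc

From phenotype alone, II-1 is CC or Cc.
II-1 is affected so carries C and received c from I-1 (cc), so II-1 is Cc.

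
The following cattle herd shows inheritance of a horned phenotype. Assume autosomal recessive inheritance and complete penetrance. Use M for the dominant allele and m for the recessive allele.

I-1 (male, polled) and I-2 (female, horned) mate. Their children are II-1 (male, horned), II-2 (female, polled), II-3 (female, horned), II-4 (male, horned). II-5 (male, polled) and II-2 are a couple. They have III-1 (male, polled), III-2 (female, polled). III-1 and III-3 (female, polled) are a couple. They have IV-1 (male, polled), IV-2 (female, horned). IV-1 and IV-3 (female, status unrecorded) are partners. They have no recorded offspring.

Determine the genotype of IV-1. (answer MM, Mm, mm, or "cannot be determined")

cannot be determined

IV-1's phenotype allows MM or Mm, and no parent or child forces a single allele at both positions; consistent genotype assignments exist with IV-1 as MM or Mm.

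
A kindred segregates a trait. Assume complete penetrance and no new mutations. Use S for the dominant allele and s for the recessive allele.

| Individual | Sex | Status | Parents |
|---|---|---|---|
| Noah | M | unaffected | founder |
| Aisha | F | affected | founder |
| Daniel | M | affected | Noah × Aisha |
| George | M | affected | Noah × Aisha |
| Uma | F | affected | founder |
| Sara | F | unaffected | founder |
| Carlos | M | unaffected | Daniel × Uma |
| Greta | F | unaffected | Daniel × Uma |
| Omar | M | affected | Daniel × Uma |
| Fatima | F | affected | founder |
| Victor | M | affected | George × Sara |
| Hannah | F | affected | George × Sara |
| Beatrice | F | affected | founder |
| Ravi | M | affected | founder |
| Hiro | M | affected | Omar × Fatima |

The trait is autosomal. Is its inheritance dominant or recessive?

dominant

Daniel and Uma are both affected yet have an unaffected child Carlos. Under a recessive model two affected parents are homozygous and every child would be affected, so the trait cannot be recessive.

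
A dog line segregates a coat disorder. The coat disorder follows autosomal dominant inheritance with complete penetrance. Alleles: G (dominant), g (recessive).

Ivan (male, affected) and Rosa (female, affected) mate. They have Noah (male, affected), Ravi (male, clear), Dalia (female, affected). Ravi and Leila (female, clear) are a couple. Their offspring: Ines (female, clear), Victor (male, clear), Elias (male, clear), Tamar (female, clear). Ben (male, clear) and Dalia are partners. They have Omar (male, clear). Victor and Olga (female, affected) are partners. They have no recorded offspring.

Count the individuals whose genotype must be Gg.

Obligate heterozygotes: Ivan is affected so carries G and passed g to Ravi (gg), so Ivan is Gg; Rosa is affected so carries G and passed g to Ravi (gg), so Rosa is Gg; Dalia is affected so carries G and passed g to Omar (gg), so Dalia is Gg.
Every other individual is either homozygous by phenotype or has at least one consistent homozygous assignment, so the count is 3.

3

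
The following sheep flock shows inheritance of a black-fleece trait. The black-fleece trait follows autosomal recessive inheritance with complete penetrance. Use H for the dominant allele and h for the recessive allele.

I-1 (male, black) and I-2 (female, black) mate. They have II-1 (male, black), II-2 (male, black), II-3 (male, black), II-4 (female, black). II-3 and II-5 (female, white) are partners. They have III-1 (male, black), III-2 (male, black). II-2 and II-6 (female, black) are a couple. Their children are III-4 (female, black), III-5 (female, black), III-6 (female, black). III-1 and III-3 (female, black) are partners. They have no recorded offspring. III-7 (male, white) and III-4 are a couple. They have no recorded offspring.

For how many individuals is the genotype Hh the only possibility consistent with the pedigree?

Obligate heterozygotes: II-5 is white so carries H and passed h to III-1 (hh), so II-5 is Hh.
Every other individual is either homozygous by phenotype or has at least one consistent homozygous assignment, so the count is 1.

1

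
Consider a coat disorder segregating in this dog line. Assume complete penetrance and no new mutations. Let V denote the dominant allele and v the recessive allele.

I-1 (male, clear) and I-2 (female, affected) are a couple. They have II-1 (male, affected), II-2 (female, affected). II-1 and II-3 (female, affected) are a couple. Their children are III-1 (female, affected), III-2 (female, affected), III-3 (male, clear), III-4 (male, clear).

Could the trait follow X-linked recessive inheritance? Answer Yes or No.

Under X-linked recessive, II-2 (affected, female) cannot arise from I-1 (clear) × I-2 (affected).

No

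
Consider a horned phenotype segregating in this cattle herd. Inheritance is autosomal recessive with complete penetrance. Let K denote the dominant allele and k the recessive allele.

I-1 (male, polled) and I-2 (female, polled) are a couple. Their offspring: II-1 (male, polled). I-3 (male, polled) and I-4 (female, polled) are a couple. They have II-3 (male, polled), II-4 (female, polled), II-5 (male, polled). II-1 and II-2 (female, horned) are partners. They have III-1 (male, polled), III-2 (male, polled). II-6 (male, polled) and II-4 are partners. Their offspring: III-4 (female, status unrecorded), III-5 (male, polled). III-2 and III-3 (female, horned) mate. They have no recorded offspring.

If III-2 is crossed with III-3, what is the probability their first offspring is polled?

1/2

III-2 is polled so carries K and received k from II-2 (kk), so III-2 is Kk.
III-3 is horned, so III-3 is kk.
The cross gives 1/2 Kk : 1/2 kk, so P(offspring is polled) = 1/2.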